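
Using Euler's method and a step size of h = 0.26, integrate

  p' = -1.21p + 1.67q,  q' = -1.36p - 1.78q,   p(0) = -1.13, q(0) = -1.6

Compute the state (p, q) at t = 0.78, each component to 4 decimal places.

-0.7088, 0.5730

Euler on (p,q): p_{n+1} = p_n + h·p', q_{n+1} = q_n + h·q'.
0.000000: (-1.130000, -1.600000); f=(-1.304700, 4.384800) → (-1.469222, -0.459952)
0.260000: (-1.469222, -0.459952); f=(1.009639, 2.816856) → (-1.206716, 0.272431)
0.520000: (-1.206716, 0.272431); f=(1.915086, 1.156207) → (-0.708794, 0.573045)
(p(0.78), q(0.78)) ≈ (-0.7088, 0.5730)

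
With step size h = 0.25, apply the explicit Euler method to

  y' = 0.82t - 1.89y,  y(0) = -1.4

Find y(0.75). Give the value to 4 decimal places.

Euler: y_{n+1} = y_n + h·f(t_n, y_n).
t=0.000000, y=-1.400000: f=2.646000 → y ← -1.400000 + 0.25·2.646000 = -0.738500
t=0.250000, y=-0.738500: f=1.600765 → y ← -0.738500 + 0.25·1.600765 = -0.338309
t=0.500000, y=-0.338309: f=1.049404 → y ← -0.338309 + 0.25·1.049404 = -0.075958
y(0.75) ≈ -0.0760

-0.0760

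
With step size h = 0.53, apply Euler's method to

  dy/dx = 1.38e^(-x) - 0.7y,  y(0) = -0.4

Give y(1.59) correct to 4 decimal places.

0.7140

Euler: y_{n+1} = y_n + h·f(x_n, y_n).
x=0.000000, y=-0.400000: f=1.660000 → y ← -0.400000 + 0.53·1.660000 = 0.479800
x=0.530000, y=0.479800: f=0.476415 → y ← 0.479800 + 0.53·0.476415 = 0.732300
x=1.060000, y=0.732300: f=-0.034501 → y ← 0.732300 + 0.53·(-0.034501) = 0.714014
y(1.59) ≈ 0.7140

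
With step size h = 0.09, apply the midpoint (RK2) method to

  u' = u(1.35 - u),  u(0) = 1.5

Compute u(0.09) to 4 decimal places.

1.4812

Midpoint: k1 = f(x_n, u_n); k2 = f(x_n + h/2, u_n + (h/2)·k1); u_{n+1} = u_n + h·k2.
x=0.000000, u=1.500000:
  k1 = f(0.000000, 1.500000) = -0.225000
  k2 = f(0.045000, 1.489875) = -0.208396
  u ← 1.500000 + 0.09·(-0.208396) = 1.481244
u(0.09) ≈ 1.4812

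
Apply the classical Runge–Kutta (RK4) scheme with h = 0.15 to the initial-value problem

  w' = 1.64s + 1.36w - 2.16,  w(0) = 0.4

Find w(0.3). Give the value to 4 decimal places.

RK4: k1 = f(s_n, w_n); k2 = f(s_n + h/2, w_n + (h/2)·k1); k3 = f(s_n + h/2, w_n + (h/2)·k2); k4 = f(s_n + h, w_n + h·k3); w_{n+1} = w_n + (h/6)·(k1 + 2k2 + 2k3 + k4).
s=0.000000, w=0.400000:
  k1 = f(0.000000, 0.400000) = -1.616000
  k2 = f(0.075000, 0.278800) = -1.657832
  k3 = f(0.075000, 0.275663) = -1.662099
  k4 = f(0.150000, 0.150685) = -1.709068
  w ← 0.400000 + (0.15/6)·(k1 + 2k2 + 2k3 + k4) = 0.150877
s=0.150000, w=0.150877:
  k1 = f(0.150000, 0.150877) = -1.708808
  k2 = f(0.225000, 0.022716) = -1.760106
  k3 = f(0.225000, 0.018869) = -1.765338
  k4 = f(0.300000, -0.113924) = -1.822937
  w ← 0.150877 + (0.15/6)·(k1 + 2k2 + 2k3 + k4) = -0.113689
w(0.3) ≈ -0.1137

-0.1137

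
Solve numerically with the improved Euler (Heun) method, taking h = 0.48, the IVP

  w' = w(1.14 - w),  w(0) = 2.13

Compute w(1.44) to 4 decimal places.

1.2910

Heun: k1 = f(x_n, w_n); k2 = f(x_n + h, w_n + h·k1); w_{n+1} = w_n + (h/2)·(k1 + k2).
x=0.000000, w=2.130000:
  k1 = f(0.000000, 2.130000) = -2.108700
  k2 = f(0.480000, 1.117824) = 0.024789
  w ← 2.130000 + (0.48/2)·(-2.108700 + 0.024789) = 1.629861
x=0.480000, w=1.629861:
  k1 = f(0.480000, 1.629861) = -0.798406
  k2 = f(0.960000, 1.246626) = -0.132923
  w ← 1.629861 + (0.48/2)·(-0.798406 + (-0.132923)) = 1.406342
x=0.960000, w=1.406342:
  k1 = f(0.960000, 1.406342) = -0.374568
  k2 = f(1.440000, 1.226549) = -0.106157
  w ← 1.406342 + (0.48/2)·(-0.374568 + (-0.106157)) = 1.290968
w(1.44) ≈ 1.2910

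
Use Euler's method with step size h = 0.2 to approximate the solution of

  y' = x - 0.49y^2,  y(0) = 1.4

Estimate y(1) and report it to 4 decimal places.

Euler: y_{n+1} = y_n + h·f(x_n, y_n).
x=0.000000, y=1.400000: f=-0.960400 → y ← 1.400000 + 0.2·(-0.960400) = 1.207920
x=0.200000, y=1.207920: f=-0.514945 → y ← 1.207920 + 0.2·(-0.514945) = 1.104931
x=0.400000, y=1.104931: f=-0.198228 → y ← 1.104931 + 0.2·(-0.198228) = 1.065286
x=0.600000, y=1.065286: f=0.043932 → y ← 1.065286 + 0.2·0.043932 = 1.074072
x=0.800000, y=1.074072: f=0.234721 → y ← 1.074072 + 0.2·0.234721 = 1.121016
y(1) ≈ 1.1210

1.1210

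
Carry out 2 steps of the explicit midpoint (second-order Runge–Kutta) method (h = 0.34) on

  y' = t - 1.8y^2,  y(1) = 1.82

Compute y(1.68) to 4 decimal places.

1.4797

Midpoint: k1 = f(t_n, y_n); k2 = f(t_n + h/2, y_n + (h/2)·k1); y_{n+1} = y_n + h·k2.
t=1.000000, y=1.820000:
  k1 = f(1.000000, 1.820000) = -4.962320
  k2 = f(1.170000, 0.976406) = -0.546062
  y ← 1.820000 + 0.34·(-0.546062) = 1.634339
t=1.340000, y=1.634339:
  k1 = f(1.340000, 1.634339) = -3.467914
  k2 = f(1.510000, 1.044793) = -0.454868
  y ← 1.634339 + 0.34·(-0.454868) = 1.479684
y(1.68) ≈ 1.4797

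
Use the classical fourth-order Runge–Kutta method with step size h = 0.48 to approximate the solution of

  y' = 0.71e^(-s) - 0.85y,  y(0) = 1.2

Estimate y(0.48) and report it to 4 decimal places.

1.0166

RK4: k1 = f(s_n, y_n); k2 = f(s_n + h/2, y_n + (h/2)·k1); k3 = f(s_n + h/2, y_n + (h/2)·k2); k4 = f(s_n + h, y_n + h·k3); y_{n+1} = y_n + (h/6)·(k1 + 2k2 + 2k3 + k4).
s=0.000000, y=1.200000:
  k1 = f(0.000000, 1.200000) = -0.310000
  k2 = f(0.240000, 1.125600) = -0.398254
  k3 = f(0.240000, 1.104419) = -0.380250
  k4 = f(0.480000, 1.017480) = -0.425522
  y ← 1.200000 + (0.48/6)·(k1 + 2k2 + 2k3 + k4) = 1.016598
y(0.48) ≈ 1.0166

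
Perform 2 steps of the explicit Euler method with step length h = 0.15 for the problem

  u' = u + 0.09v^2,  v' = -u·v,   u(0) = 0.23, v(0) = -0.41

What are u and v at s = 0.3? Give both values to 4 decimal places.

0.3089, -0.3800

Euler on (u,v): u_{n+1} = u_n + h·u', v_{n+1} = v_n + h·v'.
0.000000: (0.230000, -0.410000); f=(0.245129, 0.094300) → (0.266769, -0.395855)
0.150000: (0.266769, -0.395855); f=(0.280872, 0.105602) → (0.308900, -0.380015)
(u(0.3), v(0.3)) ≈ (0.3089, -0.3800)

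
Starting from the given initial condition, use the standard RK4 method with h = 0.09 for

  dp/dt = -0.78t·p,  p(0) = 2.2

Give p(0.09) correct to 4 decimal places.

2.1931

RK4: k1 = f(t_n, p_n); k2 = f(t_n + h/2, p_n + (h/2)·k1); k3 = f(t_n + h/2, p_n + (h/2)·k2); k4 = f(t_n + h, p_n + h·k3); p_{n+1} = p_n + (h/6)·(k1 + 2k2 + 2k3 + k4).
t=0.000000, p=2.200000:
  k1 = f(0.000000, 2.200000) = 0.000000
  k2 = f(0.045000, 2.200000) = -0.077220
  k3 = f(0.045000, 2.196525) = -0.077098
  k4 = f(0.090000, 2.193061) = -0.153953
  p ← 2.200000 + (0.09/6)·(k1 + 2k2 + 2k3 + k4) = 2.193061
p(0.09) ≈ 2.1931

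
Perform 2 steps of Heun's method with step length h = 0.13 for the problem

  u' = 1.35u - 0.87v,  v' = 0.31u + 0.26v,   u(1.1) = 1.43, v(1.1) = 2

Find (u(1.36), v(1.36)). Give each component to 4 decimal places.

1.4575, 2.2607

Heun on (u,v): k1 = f(s_n, state_n); k2 = f(s_n + h, state_n + h·k1); state_{n+1} = state_n + (h/2)·(k1 + k2).
1.100000: (1.430000, 2.000000)
  k1 = (0.190500, 0.963300)
  predictor → (1.454765, 2.125229)
  k2 = (0.114984, 1.003537)
  → (1.449856, 2.127844)
1.230000: (1.449856, 2.127844)
  k1 = (0.106082, 1.002695)
  predictor → (1.463647, 2.258195)
  k2 = (0.011294, 1.040861)
  → (1.457486, 2.260676)
(u(1.36), v(1.36)) ≈ (1.4575, 2.2607)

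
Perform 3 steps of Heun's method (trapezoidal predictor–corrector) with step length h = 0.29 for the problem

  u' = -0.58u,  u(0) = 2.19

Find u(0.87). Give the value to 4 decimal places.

Heun: k1 = f(s_n, u_n); k2 = f(s_n + h, u_n + h·k1); u_{n+1} = u_n + (h/2)·(k1 + k2).
s=0.000000, u=2.190000:
  k1 = f(0.000000, 2.190000) = -1.270200
  k2 = f(0.290000, 1.821642) = -1.056552
  u ← 2.190000 + (0.29/2)·(-1.270200 + (-1.056552)) = 1.852621
s=0.290000, u=1.852621:
  k1 = f(0.290000, 1.852621) = -1.074520
  k2 = f(0.580000, 1.541010) = -0.893786
  u ← 1.852621 + (0.29/2)·(-1.074520 + (-0.893786)) = 1.567217
s=0.580000, u=1.567217:
  k1 = f(0.580000, 1.567217) = -0.908986
  k2 = f(0.870000, 1.303611) = -0.756094
  u ← 1.567217 + (0.29/2)·(-0.908986 + (-0.756094)) = 1.325780
u(0.87) ≈ 1.3258

1.3258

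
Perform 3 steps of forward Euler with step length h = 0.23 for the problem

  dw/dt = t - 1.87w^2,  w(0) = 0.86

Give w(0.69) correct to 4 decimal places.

0.4799

Euler: w_{n+1} = w_n + h·f(t_n, w_n).
t=0.000000, w=0.860000: f=-1.383052 → w ← 0.860000 + 0.23·(-1.383052) = 0.541898
t=0.230000, w=0.541898: f=-0.319132 → w ← 0.541898 + 0.23·(-0.319132) = 0.468498
t=0.460000, w=0.468498: f=0.049554 → w ← 0.468498 + 0.23·0.049554 = 0.479895
w(0.69) ≈ 0.4799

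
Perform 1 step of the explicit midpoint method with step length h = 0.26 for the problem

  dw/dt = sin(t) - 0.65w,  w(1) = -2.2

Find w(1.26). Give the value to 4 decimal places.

Midpoint: k1 = f(t_n, w_n); k2 = f(t_n + h/2, w_n + (h/2)·k1); w_{n+1} = w_n + h·k2.
t=1.000000, w=-2.200000:
  k1 = f(1.000000, -2.200000) = 2.271471
  k2 = f(1.130000, -1.904709) = 2.142473
  w ← -2.200000 + 0.26·2.142473 = -1.642957
w(1.26) ≈ -1.6430

-1.6430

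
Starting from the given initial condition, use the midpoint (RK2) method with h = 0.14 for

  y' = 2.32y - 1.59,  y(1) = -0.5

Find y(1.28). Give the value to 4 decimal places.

-1.5640

Midpoint: k1 = f(x_n, y_n); k2 = f(x_n + h/2, y_n + (h/2)·k1); y_{n+1} = y_n + h·k2.
x=1.000000, y=-0.500000:
  k1 = f(1.000000, -0.500000) = -2.750000
  k2 = f(1.070000, -0.692500) = -3.196600
  y ← -0.500000 + 0.14·(-3.196600) = -0.947524
x=1.140000, y=-0.947524:
  k1 = f(1.140000, -0.947524) = -3.788256
  k2 = f(1.210000, -1.212702) = -4.403468
  y ← -0.947524 + 0.14·(-4.403468) = -1.564010
y(1.28) ≈ -1.5640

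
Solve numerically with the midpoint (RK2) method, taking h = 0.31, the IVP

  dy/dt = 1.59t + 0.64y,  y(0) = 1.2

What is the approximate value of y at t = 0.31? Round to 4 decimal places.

1.5381

Midpoint: k1 = f(t_n, y_n); k2 = f(t_n + h/2, y_n + (h/2)·k1); y_{n+1} = y_n + h·k2.
t=0.000000, y=1.200000:
  k1 = f(0.000000, 1.200000) = 0.768000
  k2 = f(0.155000, 1.319040) = 1.090636
  y ← 1.200000 + 0.31·1.090636 = 1.538097
y(0.31) ≈ 1.5381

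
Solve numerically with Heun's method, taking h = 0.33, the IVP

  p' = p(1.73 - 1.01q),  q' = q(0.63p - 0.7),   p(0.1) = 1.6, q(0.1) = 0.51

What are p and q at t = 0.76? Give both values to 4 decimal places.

Heun on (p,q): k1 = f(t_n, state_n); k2 = f(t_n + h, state_n + h·k1); state_{n+1} = state_n + (h/2)·(k1 + k2).
0.100000: (1.600000, 0.510000)
  k1 = (1.943840, 0.157080)
  predictor → (2.241467, 0.561836)
  k2 = (2.605807, 0.400097)
  → (2.350692, 0.601934)
0.430000: (2.350692, 0.601934)
  k1 = (2.637585, 0.470072)
  predictor → (3.221095, 0.757058)
  k2 = (3.109553, 1.006350)
  → (3.298970, 0.845544)
(p(0.76), q(0.76)) ≈ (3.2990, 0.8455)

3.2990, 0.8455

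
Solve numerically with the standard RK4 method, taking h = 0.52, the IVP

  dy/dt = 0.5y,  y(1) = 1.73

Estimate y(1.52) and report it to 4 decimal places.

RK4: k1 = f(t_n, y_n); k2 = f(t_n + h/2, y_n + (h/2)·k1); k3 = f(t_n + h/2, y_n + (h/2)·k2); k4 = f(t_n + h, y_n + h·k3); y_{n+1} = y_n + (h/6)·(k1 + 2k2 + 2k3 + k4).
t=1.000000, y=1.730000:
  k1 = f(1.000000, 1.730000) = 0.865000
  k2 = f(1.260000, 1.954900) = 0.977450
  k3 = f(1.260000, 1.984137) = 0.992069
  k4 = f(1.520000, 2.245876) = 1.122938
  y ← 1.730000 + (0.52/6)·(k1 + 2k2 + 2k3 + k4) = 2.243671
y(1.52) ≈ 2.2437

2.2437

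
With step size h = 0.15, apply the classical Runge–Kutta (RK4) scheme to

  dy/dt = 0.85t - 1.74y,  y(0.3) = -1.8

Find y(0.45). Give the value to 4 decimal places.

RK4: k1 = f(t_n, y_n); k2 = f(t_n + h/2, y_n + (h/2)·k1); k3 = f(t_n + h/2, y_n + (h/2)·k2); k4 = f(t_n + h, y_n + h·k3); y_{n+1} = y_n + (h/6)·(k1 + 2k2 + 2k3 + k4).
t=0.300000, y=-1.800000:
  k1 = f(0.300000, -1.800000) = 3.387000
  k2 = f(0.375000, -1.545975) = 3.008747
  k3 = f(0.375000, -1.574344) = 3.058109
  k4 = f(0.450000, -1.341284) = 2.716334
  y ← -1.800000 + (0.15/6)·(k1 + 2k2 + 2k3 + k4) = -1.344074
y(0.45) ≈ -1.3441

-1.3441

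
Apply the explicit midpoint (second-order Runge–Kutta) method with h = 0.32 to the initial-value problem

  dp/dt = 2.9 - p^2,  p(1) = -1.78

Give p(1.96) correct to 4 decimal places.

Midpoint: k1 = f(t_n, p_n); k2 = f(t_n + h/2, p_n + (h/2)·k1); p_{n+1} = p_n + h·k2.
t=1.000000, p=-1.780000:
  k1 = f(1.000000, -1.780000) = -0.268400
  k2 = f(1.160000, -1.822944) = -0.423125
  p ← -1.780000 + 0.32·(-0.423125) = -1.915400
t=1.320000, p=-1.915400:
  k1 = f(1.320000, -1.915400) = -0.768757
  k2 = f(1.480000, -2.038401) = -1.255079
  p ← -1.915400 + 0.32·(-1.255079) = -2.317025
t=1.640000, p=-2.317025:
  k1 = f(1.640000, -2.317025) = -2.468606
  k2 = f(1.800000, -2.712002) = -4.454955
  p ← -2.317025 + 0.32·(-4.454955) = -3.742611
p(1.96) ≈ -3.7426

-3.7426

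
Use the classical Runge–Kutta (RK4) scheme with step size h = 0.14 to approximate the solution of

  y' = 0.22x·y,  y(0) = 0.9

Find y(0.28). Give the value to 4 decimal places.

RK4: k1 = f(x_n, y_n); k2 = f(x_n + h/2, y_n + (h/2)·k1); k3 = f(x_n + h/2, y_n + (h/2)·k2); k4 = f(x_n + h, y_n + h·k3); y_{n+1} = y_n + (h/6)·(k1 + 2k2 + 2k3 + k4).
x=0.000000, y=0.900000:
  k1 = f(0.000000, 0.900000) = 0.000000
  k2 = f(0.070000, 0.900000) = 0.013860
  k3 = f(0.070000, 0.900970) = 0.013875
  k4 = f(0.140000, 0.901942) = 0.027780
  y ← 0.900000 + (0.14/6)·(k1 + 2k2 + 2k3 + k4) = 0.901942
x=0.140000, y=0.901942:
  k1 = f(0.140000, 0.901942) = 0.027780
  k2 = f(0.210000, 0.903887) = 0.041760
  k3 = f(0.210000, 0.904866) = 0.041805
  k4 = f(0.280000, 0.907795) = 0.055920
  y ← 0.901942 + (0.14/6)·(k1 + 2k2 + 2k3 + k4) = 0.907795
y(0.28) ≈ 0.9078

0.9078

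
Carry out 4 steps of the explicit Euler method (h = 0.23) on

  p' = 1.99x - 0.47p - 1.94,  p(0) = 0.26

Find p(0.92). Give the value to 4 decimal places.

-0.7638

Euler: p_{n+1} = p_n + h·f(x_n, p_n).
x=0.000000, p=0.260000: f=-2.062200 → p ← 0.260000 + 0.23·(-2.062200) = -0.214306
x=0.230000, p=-0.214306: f=-1.381576 → p ← -0.214306 + 0.23·(-1.381576) = -0.532069
x=0.460000, p=-0.532069: f=-0.774528 → p ← -0.532069 + 0.23·(-0.774528) = -0.710210
x=0.690000, p=-0.710210: f=-0.233101 → p ← -0.710210 + 0.23·(-0.233101) = -0.763823
p(0.92) ≈ -0.7638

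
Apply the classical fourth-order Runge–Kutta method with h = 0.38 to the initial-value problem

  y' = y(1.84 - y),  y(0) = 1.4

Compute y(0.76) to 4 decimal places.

1.7072

RK4: k1 = f(x_n, y_n); k2 = f(x_n + h/2, y_n + (h/2)·k1); k3 = f(x_n + h/2, y_n + (h/2)·k2); k4 = f(x_n + h, y_n + h·k3); y_{n+1} = y_n + (h/6)·(k1 + 2k2 + 2k3 + k4).
x=0.000000, y=1.400000:
  k1 = f(0.000000, 1.400000) = 0.616000
  k2 = f(0.190000, 1.517040) = 0.489943
  k3 = f(0.190000, 1.493089) = 0.517969
  k4 = f(0.380000, 1.596828) = 0.388304
  y ← 1.400000 + (0.38/6)·(k1 + 2k2 + 2k3 + k4) = 1.591275
x=0.380000, y=1.591275:
  k1 = f(0.380000, 1.591275) = 0.395790
  k2 = f(0.570000, 1.666475) = 0.289175
  k3 = f(0.570000, 1.646218) = 0.319007
  k4 = f(0.760000, 1.712498) = 0.218348
  y ← 1.591275 + (0.38/6)·(k1 + 2k2 + 2k3 + k4) = 1.707207
y(0.76) ≈ 1.7072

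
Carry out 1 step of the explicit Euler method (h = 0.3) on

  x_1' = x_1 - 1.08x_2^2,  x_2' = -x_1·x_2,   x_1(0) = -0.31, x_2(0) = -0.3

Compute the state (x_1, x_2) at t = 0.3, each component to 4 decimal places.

Euler on (x_1,x_2): x_1_{n+1} = x_1_n + h·x_1', x_2_{n+1} = x_2_n + h·x_2'.
0.000000: (-0.310000, -0.300000); f=(-0.407200, -0.093000) → (-0.432160, -0.327900)
(x_1(0.3), x_2(0.3)) ≈ (-0.4322, -0.3279)

-0.4322, -0.3279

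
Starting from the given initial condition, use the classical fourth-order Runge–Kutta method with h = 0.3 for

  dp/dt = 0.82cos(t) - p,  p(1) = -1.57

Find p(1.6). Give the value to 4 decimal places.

-0.7748

RK4: k1 = f(t_n, p_n); k2 = f(t_n + h/2, p_n + (h/2)·k1); k3 = f(t_n + h/2, p_n + (h/2)·k2); k4 = f(t_n + h, p_n + h·k3); p_{n+1} = p_n + (h/6)·(k1 + 2k2 + 2k3 + k4).
t=1.000000, p=-1.570000:
  k1 = f(1.000000, -1.570000) = 2.013048
  k2 = f(1.150000, -1.268043) = 1.603003
  k3 = f(1.150000, -1.329550) = 1.664509
  k4 = f(1.300000, -1.070647) = 1.289996
  p ← -1.570000 + (0.3/6)·(k1 + 2k2 + 2k3 + k4) = -1.078097
t=1.300000, p=-1.078097:
  k1 = f(1.300000, -1.078097) = 1.297446
  k2 = f(1.450000, -0.883480) = 0.982292
  k3 = f(1.450000, -0.930753) = 1.029565
  k4 = f(1.600000, -0.769227) = 0.745283
  p ← -1.078097 + (0.3/6)·(k1 + 2k2 + 2k3 + k4) = -0.774774
p(1.6) ≈ -0.7748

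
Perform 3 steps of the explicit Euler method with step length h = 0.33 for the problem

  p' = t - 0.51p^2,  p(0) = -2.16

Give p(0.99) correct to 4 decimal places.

Euler: p_{n+1} = p_n + h·f(t_n, p_n).
t=0.000000, p=-2.160000: f=-2.379456 → p ← -2.160000 + 0.33·(-2.379456) = -2.945220
t=0.330000, p=-2.945220: f=-4.093905 → p ← -2.945220 + 0.33·(-4.093905) = -4.296209
t=0.660000, p=-4.296209: f=-8.753281 → p ← -4.296209 + 0.33·(-8.753281) = -7.184792
p(0.99) ≈ -7.1848

-7.1848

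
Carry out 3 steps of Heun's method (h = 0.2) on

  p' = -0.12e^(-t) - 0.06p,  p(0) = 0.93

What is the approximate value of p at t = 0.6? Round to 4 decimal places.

0.8439

Heun: k1 = f(t_n, p_n); k2 = f(t_n + h, p_n + h·k1); p_{n+1} = p_n + (h/2)·(k1 + k2).
t=0.000000, p=0.930000:
  k1 = f(0.000000, 0.930000) = -0.175800
  k2 = f(0.200000, 0.894840) = -0.151938
  p ← 0.930000 + (0.2/2)·(-0.175800 + (-0.151938)) = 0.897226
t=0.200000, p=0.897226:
  k1 = f(0.200000, 0.897226) = -0.152081
  k2 = f(0.400000, 0.866810) = -0.132447
  p ← 0.897226 + (0.2/2)·(-0.152081 + (-0.132447)) = 0.868773
t=0.400000, p=0.868773:
  k1 = f(0.400000, 0.868773) = -0.132565
  k2 = f(0.600000, 0.842260) = -0.116393
  p ← 0.868773 + (0.2/2)·(-0.132565 + (-0.116393)) = 0.843878
p(0.6) ≈ 0.8439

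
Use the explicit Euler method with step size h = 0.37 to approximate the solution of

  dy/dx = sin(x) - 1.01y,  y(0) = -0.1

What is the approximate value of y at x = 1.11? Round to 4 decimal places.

Euler: y_{n+1} = y_n + h·f(x_n, y_n).
x=0.000000, y=-0.100000: f=0.101000 → y ← -0.100000 + 0.37·0.101000 = -0.062630
x=0.370000, y=-0.062630: f=0.424872 → y ← -0.062630 + 0.37·0.424872 = 0.094573
x=0.740000, y=0.094573: f=0.578770 → y ← 0.094573 + 0.37·0.578770 = 0.308717
y(1.11) ≈ 0.3087

0.3087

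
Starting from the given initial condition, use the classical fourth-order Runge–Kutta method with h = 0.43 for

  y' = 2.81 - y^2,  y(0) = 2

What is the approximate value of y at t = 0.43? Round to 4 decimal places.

RK4: k1 = f(t_n, y_n); k2 = f(t_n + h/2, y_n + (h/2)·k1); k3 = f(t_n + h/2, y_n + (h/2)·k2); k4 = f(t_n + h, y_n + h·k3); y_{n+1} = y_n + (h/6)·(k1 + 2k2 + 2k3 + k4).
t=0.000000, y=2.000000:
  k1 = f(0.000000, 2.000000) = -1.190000
  k2 = f(0.215000, 1.744150) = -0.232059
  k3 = f(0.215000, 1.950107) = -0.992918
  k4 = f(0.430000, 1.573045) = 0.335529
  y ← 2.000000 + (0.43/6)·(k1 + 2k2 + 2k3 + k4) = 1.763183
y(0.43) ≈ 1.7632

1.7632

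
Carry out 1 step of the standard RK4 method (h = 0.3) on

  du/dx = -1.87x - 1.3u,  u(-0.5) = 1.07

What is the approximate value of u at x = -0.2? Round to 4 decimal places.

RK4: k1 = f(x_n, u_n); k2 = f(x_n + h/2, u_n + (h/2)·k1); k3 = f(x_n + h/2, u_n + (h/2)·k2); k4 = f(x_n + h, u_n + h·k3); u_{n+1} = u_n + (h/6)·(k1 + 2k2 + 2k3 + k4).
x=-0.500000, u=1.070000:
  k1 = f(-0.500000, 1.070000) = -0.456000
  k2 = f(-0.350000, 1.001600) = -0.647580
  k3 = f(-0.350000, 0.972863) = -0.610222
  k4 = f(-0.200000, 0.886933) = -0.779013
  u ← 1.070000 + (0.3/6)·(k1 + 2k2 + 2k3 + k4) = 0.882469
u(-0.2) ≈ 0.8825

0.8825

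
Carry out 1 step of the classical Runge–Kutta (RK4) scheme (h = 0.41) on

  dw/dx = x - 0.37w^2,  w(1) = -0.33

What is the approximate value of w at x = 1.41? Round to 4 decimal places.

RK4: k1 = f(x_n, w_n); k2 = f(x_n + h/2, w_n + (h/2)·k1); k3 = f(x_n + h/2, w_n + (h/2)·k2); k4 = f(x_n + h, w_n + h·k3); w_{n+1} = w_n + (h/6)·(k1 + 2k2 + 2k3 + k4).
x=1.000000, w=-0.330000:
  k1 = f(1.000000, -0.330000) = 0.959707
  k2 = f(1.205000, -0.133260) = 1.198429
  k3 = f(1.205000, -0.084322) = 1.202369
  k4 = f(1.410000, 0.162971) = 1.400173
  w ← -0.330000 + (0.41/6)·(k1 + 2k2 + 2k3 + k4) = 0.159368
w(1.41) ≈ 0.1594

0.1594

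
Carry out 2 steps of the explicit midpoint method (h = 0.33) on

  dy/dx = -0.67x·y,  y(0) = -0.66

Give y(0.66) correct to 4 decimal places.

Midpoint: k1 = f(x_n, y_n); k2 = f(x_n + h/2, y_n + (h/2)·k1); y_{n+1} = y_n + h·k2.
x=0.000000, y=-0.660000:
  k1 = f(0.000000, -0.660000) = 0.000000
  k2 = f(0.165000, -0.660000) = 0.072963
  y ← -0.660000 + 0.33·0.072963 = -0.635922
x=0.330000, y=-0.635922:
  k1 = f(0.330000, -0.635922) = 0.140602
  k2 = f(0.495000, -0.612723) = 0.203210
  y ← -0.635922 + 0.33·0.203210 = -0.568863
y(0.66) ≈ -0.5689

-0.5689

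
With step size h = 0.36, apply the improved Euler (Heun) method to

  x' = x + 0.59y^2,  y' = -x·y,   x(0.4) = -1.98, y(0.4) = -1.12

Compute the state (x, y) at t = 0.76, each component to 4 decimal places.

Heun on (x,y): k1 = f(t_n, state_n); k2 = f(t_n + h, state_n + h·k1); state_{n+1} = state_n + (h/2)·(k1 + k2).
0.400000: (-1.980000, -1.120000)
  k1 = (-1.239904, -2.217600)
  predictor → (-2.426365, -1.918336)
  k2 = (-0.255158, -4.654584)
  → (-2.249111, -2.356993)
(x(0.76), y(0.76)) ≈ (-2.2491, -2.3570)

-2.2491, -2.3570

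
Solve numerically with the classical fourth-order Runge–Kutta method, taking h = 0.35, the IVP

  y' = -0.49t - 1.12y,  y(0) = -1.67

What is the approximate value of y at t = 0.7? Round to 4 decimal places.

RK4: k1 = f(t_n, y_n); k2 = f(t_n + h/2, y_n + (h/2)·k1); k3 = f(t_n + h/2, y_n + (h/2)·k2); k4 = f(t_n + h, y_n + h·k3); y_{n+1} = y_n + (h/6)·(k1 + 2k2 + 2k3 + k4).
t=0.000000, y=-1.670000:
  k1 = f(0.000000, -1.670000) = 1.870400
  k2 = f(0.175000, -1.342680) = 1.418052
  k3 = f(0.175000, -1.421841) = 1.506712
  k4 = f(0.350000, -1.142651) = 1.108269
  y ← -1.670000 + (0.35/6)·(k1 + 2k2 + 2k3 + k4) = -1.155022
t=0.350000, y=-1.155022:
  k1 = f(0.350000, -1.155022) = 1.122125
  k2 = f(0.525000, -0.958650) = 0.816438
  k3 = f(0.525000, -1.012145) = 0.876353
  k4 = f(0.700000, -0.848298) = 0.607094
  y ← -1.155022 + (0.35/6)·(k1 + 2k2 + 2k3 + k4) = -0.856659
y(0.7) ≈ -0.8567

-0.8567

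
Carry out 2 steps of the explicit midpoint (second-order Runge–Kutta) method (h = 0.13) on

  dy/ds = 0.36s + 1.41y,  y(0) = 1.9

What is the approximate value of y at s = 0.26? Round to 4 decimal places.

2.7498

Midpoint: k1 = f(s_n, y_n); k2 = f(s_n + h/2, y_n + (h/2)·k1); y_{n+1} = y_n + h·k2.
s=0.000000, y=1.900000:
  k1 = f(0.000000, 1.900000) = 2.679000
  k2 = f(0.065000, 2.074135) = 2.947930
  y ← 1.900000 + 0.13·2.947930 = 2.283231
s=0.130000, y=2.283231:
  k1 = f(0.130000, 2.283231) = 3.266156
  k2 = f(0.195000, 2.495531) = 3.588899
  y ← 2.283231 + 0.13·3.588899 = 2.749788
y(0.26) ≈ 2.7498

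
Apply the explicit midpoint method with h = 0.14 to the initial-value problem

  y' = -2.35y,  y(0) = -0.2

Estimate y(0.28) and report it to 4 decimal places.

Midpoint: k1 = f(s_n, y_n); k2 = f(s_n + h/2, y_n + (h/2)·k1); y_{n+1} = y_n + h·k2.
s=0.000000, y=-0.200000:
  k1 = f(0.000000, -0.200000) = 0.470000
  k2 = f(0.070000, -0.167100) = 0.392685
  y ← -0.200000 + 0.14·0.392685 = -0.145024
s=0.140000, y=-0.145024:
  k1 = f(0.140000, -0.145024) = 0.340807
  k2 = f(0.210000, -0.121168) = 0.284744
  y ← -0.145024 + 0.14·0.284744 = -0.105160
y(0.28) ≈ -0.1052

-0.1052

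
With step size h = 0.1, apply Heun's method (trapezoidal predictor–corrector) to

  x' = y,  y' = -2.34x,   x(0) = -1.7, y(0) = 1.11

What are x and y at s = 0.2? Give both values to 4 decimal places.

Heun on (x,y): k1 = f(s_n, state_n); k2 = f(s_n + h, state_n + h·k1); state_{n+1} = state_n + (h/2)·(k1 + k2).
0.000000: (-1.700000, 1.110000)
  k1 = (1.110000, 3.978000)
  predictor → (-1.589000, 1.507800)
  k2 = (1.507800, 3.718260)
  → (-1.569110, 1.494813)
0.100000: (-1.569110, 1.494813)
  k1 = (1.494813, 3.671717)
  predictor → (-1.419629, 1.861985)
  k2 = (1.861985, 3.321931)
  → (-1.401270, 1.844495)
(x(0.2), y(0.2)) ≈ (-1.4013, 1.8445)

-1.4013, 1.8445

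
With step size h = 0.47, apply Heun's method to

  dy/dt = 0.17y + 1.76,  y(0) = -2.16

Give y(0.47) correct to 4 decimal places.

-1.4792

Heun: k1 = f(t_n, y_n); k2 = f(t_n + h, y_n + h·k1); y_{n+1} = y_n + (h/2)·(k1 + k2).
t=0.000000, y=-2.160000:
  k1 = f(0.000000, -2.160000) = 1.392800
  k2 = f(0.470000, -1.505384) = 1.504085
  y ← -2.160000 + (0.47/2)·(1.392800 + 1.504085) = -1.479232
y(0.47) ≈ -1.4792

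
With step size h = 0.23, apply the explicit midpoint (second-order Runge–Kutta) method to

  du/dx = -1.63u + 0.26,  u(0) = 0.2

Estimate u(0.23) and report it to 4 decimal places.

0.1877

Midpoint: k1 = f(x_n, u_n); k2 = f(x_n + h/2, u_n + (h/2)·k1); u_{n+1} = u_n + h·k2.
x=0.000000, u=0.200000:
  k1 = f(0.000000, 0.200000) = -0.066000
  k2 = f(0.115000, 0.192410) = -0.053628
  u ← 0.200000 + 0.23·(-0.053628) = 0.187665
u(0.23) ≈ 0.1877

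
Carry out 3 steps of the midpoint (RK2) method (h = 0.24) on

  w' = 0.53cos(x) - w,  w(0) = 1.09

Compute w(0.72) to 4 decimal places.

Midpoint: k1 = f(x_n, w_n); k2 = f(x_n + h/2, w_n + (h/2)·k1); w_{n+1} = w_n + h·k2.
x=0.000000, w=1.090000:
  k1 = f(0.000000, 1.090000) = -0.560000
  k2 = f(0.120000, 1.022800) = -0.496611
  w ← 1.090000 + 0.24·(-0.496611) = 0.970813
x=0.240000, w=0.970813:
  k1 = f(0.240000, 0.970813) = -0.456004
  k2 = f(0.360000, 0.916093) = -0.420067
  w ← 0.970813 + 0.24·(-0.420067) = 0.869997
x=0.480000, w=0.869997:
  k1 = f(0.480000, 0.869997) = -0.399890
  k2 = f(0.600000, 0.822010) = -0.384582
  w ← 0.869997 + 0.24·(-0.384582) = 0.777697
w(0.72) ≈ 0.7777

0.7777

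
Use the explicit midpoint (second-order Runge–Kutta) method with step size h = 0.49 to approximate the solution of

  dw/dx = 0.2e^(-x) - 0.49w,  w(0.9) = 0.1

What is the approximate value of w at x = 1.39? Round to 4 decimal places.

Midpoint: k1 = f(x_n, w_n); k2 = f(x_n + h/2, w_n + (h/2)·k1); w_{n+1} = w_n + h·k2.
x=0.900000, w=0.100000:
  k1 = f(0.900000, 0.100000) = 0.032314
  k2 = f(1.145000, 0.107917) = 0.010765
  w ← 0.100000 + 0.49·0.010765 = 0.105275
w(1.39) ≈ 0.1053

0.1053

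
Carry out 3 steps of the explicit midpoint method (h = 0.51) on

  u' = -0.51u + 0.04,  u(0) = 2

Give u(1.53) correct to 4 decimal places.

0.9685

Midpoint: k1 = f(s_n, u_n); k2 = f(s_n + h/2, u_n + (h/2)·k1); u_{n+1} = u_n + h·k2.
s=0.000000, u=2.000000:
  k1 = f(0.000000, 2.000000) = -0.980000
  k2 = f(0.255000, 1.750100) = -0.852551
  u ← 2.000000 + 0.51·(-0.852551) = 1.565199
s=0.510000, u=1.565199:
  k1 = f(0.510000, 1.565199) = -0.758251
  k2 = f(0.765000, 1.371845) = -0.659641
  u ← 1.565199 + 0.51·(-0.659641) = 1.228782
s=1.020000, u=1.228782:
  k1 = f(1.020000, 1.228782) = -0.586679
  k2 = f(1.275000, 1.079179) = -0.510381
  u ← 1.228782 + 0.51·(-0.510381) = 0.968488
u(1.53) ≈ 0.9685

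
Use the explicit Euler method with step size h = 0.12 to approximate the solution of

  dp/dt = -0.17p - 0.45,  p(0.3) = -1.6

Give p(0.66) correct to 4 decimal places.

-1.6628

Euler: p_{n+1} = p_n + h·f(t_n, p_n).
t=0.300000, p=-1.600000: f=-0.178000 → p ← -1.600000 + 0.12·(-0.178000) = -1.621360
t=0.420000, p=-1.621360: f=-0.174369 → p ← -1.621360 + 0.12·(-0.174369) = -1.642284
t=0.540000, p=-1.642284: f=-0.170812 → p ← -1.642284 + 0.12·(-0.170812) = -1.662782
p(0.66) ≈ -1.6628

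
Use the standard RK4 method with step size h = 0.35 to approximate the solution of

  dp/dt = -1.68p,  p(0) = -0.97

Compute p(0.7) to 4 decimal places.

RK4: k1 = f(t_n, p_n); k2 = f(t_n + h/2, p_n + (h/2)·k1); k3 = f(t_n + h/2, p_n + (h/2)·k2); k4 = f(t_n + h, p_n + h·k3); p_{n+1} = p_n + (h/6)·(k1 + 2k2 + 2k3 + k4).
t=0.000000, p=-0.970000:
  k1 = f(0.000000, -0.970000) = 1.629600
  k2 = f(0.175000, -0.684820) = 1.150498
  k3 = f(0.175000, -0.768663) = 1.291354
  k4 = f(0.350000, -0.518026) = 0.870284
  p ← -0.970000 + (0.35/6)·(k1 + 2k2 + 2k3 + k4) = -0.539291
t=0.350000, p=-0.539291:
  k1 = f(0.350000, -0.539291) = 0.906009
  k2 = f(0.525000, -0.380739) = 0.639642
  k3 = f(0.525000, -0.427353) = 0.717954
  k4 = f(0.700000, -0.288007) = 0.483852
  p ← -0.539291 + (0.35/6)·(k1 + 2k2 + 2k3 + k4) = -0.299829
p(0.7) ≈ -0.2998

-0.2998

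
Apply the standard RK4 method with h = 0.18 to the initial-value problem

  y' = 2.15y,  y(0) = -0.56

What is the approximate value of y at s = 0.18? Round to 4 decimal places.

RK4: k1 = f(s_n, y_n); k2 = f(s_n + h/2, y_n + (h/2)·k1); k3 = f(s_n + h/2, y_n + (h/2)·k2); k4 = f(s_n + h, y_n + h·k3); y_{n+1} = y_n + (h/6)·(k1 + 2k2 + 2k3 + k4).
s=0.000000, y=-0.560000:
  k1 = f(0.000000, -0.560000) = -1.204000
  k2 = f(0.090000, -0.668360) = -1.436974
  k3 = f(0.090000, -0.689328) = -1.482054
  k4 = f(0.180000, -0.826770) = -1.777555
  y ← -0.560000 + (0.18/6)·(k1 + 2k2 + 2k3 + k4) = -0.824588
y(0.18) ≈ -0.8246

-0.8246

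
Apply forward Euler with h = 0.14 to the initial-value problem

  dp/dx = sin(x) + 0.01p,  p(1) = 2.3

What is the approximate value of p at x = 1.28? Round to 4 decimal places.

Euler: p_{n+1} = p_n + h·f(x_n, p_n).
x=1.000000, p=2.300000: f=0.864471 → p ← 2.300000 + 0.14·0.864471 = 2.421026
x=1.140000, p=2.421026: f=0.932844 → p ← 2.421026 + 0.14·0.932844 = 2.551624
p(1.28) ≈ 2.5516

2.5516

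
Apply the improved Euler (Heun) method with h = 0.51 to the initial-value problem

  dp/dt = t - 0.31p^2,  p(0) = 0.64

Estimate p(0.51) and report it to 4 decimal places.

0.7115

Heun: k1 = f(t_n, p_n); k2 = f(t_n + h, p_n + h·k1); p_{n+1} = p_n + (h/2)·(k1 + k2).
t=0.000000, p=0.640000:
  k1 = f(0.000000, 0.640000) = -0.126976
  k2 = f(0.510000, 0.575242) = 0.407420
  p ← 0.640000 + (0.51/2)·(-0.126976 + 0.407420) = 0.711513
p(0.51) ≈ 0.7115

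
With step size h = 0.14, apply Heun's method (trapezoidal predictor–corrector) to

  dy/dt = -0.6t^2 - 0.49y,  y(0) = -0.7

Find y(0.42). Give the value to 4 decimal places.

Heun: k1 = f(t_n, y_n); k2 = f(t_n + h, y_n + h·k1); y_{n+1} = y_n + (h/2)·(k1 + k2).
t=0.000000, y=-0.700000:
  k1 = f(0.000000, -0.700000) = 0.343000
  k2 = f(0.140000, -0.651980) = 0.307710
  y ← -0.700000 + (0.14/2)·(0.343000 + 0.307710) = -0.654450
t=0.140000, y=-0.654450:
  k1 = f(0.140000, -0.654450) = 0.308921
  k2 = f(0.280000, -0.611201) = 0.252449
  y ← -0.654450 + (0.14/2)·(0.308921 + 0.252449) = -0.615154
t=0.280000, y=-0.615154:
  k1 = f(0.280000, -0.615154) = 0.254386
  k2 = f(0.420000, -0.579540) = 0.178135
  y ← -0.615154 + (0.14/2)·(0.254386 + 0.178135) = -0.584878
y(0.42) ≈ -0.5849

-0.5849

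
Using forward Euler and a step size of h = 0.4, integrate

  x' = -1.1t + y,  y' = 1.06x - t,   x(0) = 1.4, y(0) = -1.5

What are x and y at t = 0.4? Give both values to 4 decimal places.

Euler on (x,y): x_{n+1} = x_n + h·x', y_{n+1} = y_n + h·y'.
0.000000: (1.400000, -1.500000); f=(-1.500000, 1.484000) → (0.800000, -0.906400)
(x(0.4), y(0.4)) ≈ (0.8000, -0.9064)

0.8000, -0.9064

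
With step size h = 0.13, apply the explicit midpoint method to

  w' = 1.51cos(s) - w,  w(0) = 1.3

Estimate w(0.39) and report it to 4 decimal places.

1.3543

Midpoint: k1 = f(s_n, w_n); k2 = f(s_n + h/2, w_n + (h/2)·k1); w_{n+1} = w_n + h·k2.
s=0.000000, w=1.300000:
  k1 = f(0.000000, 1.300000) = 0.210000
  k2 = f(0.065000, 1.313650) = 0.193161
  w ← 1.300000 + 0.13·0.193161 = 1.325111
s=0.130000, w=1.325111:
  k1 = f(0.130000, 1.325111) = 0.172147
  k2 = f(0.195000, 1.336301) = 0.145081
  w ← 1.325111 + 0.13·0.145081 = 1.343972
s=0.260000, w=1.343972:
  k1 = f(0.260000, 1.343972) = 0.115277
  k2 = f(0.325000, 1.351465) = 0.079488
  w ← 1.343972 + 0.13·0.079488 = 1.354305
w(0.39) ≈ 1.3543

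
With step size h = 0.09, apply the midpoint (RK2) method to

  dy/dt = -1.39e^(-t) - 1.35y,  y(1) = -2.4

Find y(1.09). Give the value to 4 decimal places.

Midpoint: k1 = f(t_n, y_n); k2 = f(t_n + h/2, y_n + (h/2)·k1); y_{n+1} = y_n + h·k2.
t=1.000000, y=-2.400000:
  k1 = f(1.000000, -2.400000) = 2.728648
  k2 = f(1.045000, -2.277211) = 2.585383
  y ← -2.400000 + 0.09·2.585383 = -2.167316
y(1.09) ≈ -2.1673

-2.1673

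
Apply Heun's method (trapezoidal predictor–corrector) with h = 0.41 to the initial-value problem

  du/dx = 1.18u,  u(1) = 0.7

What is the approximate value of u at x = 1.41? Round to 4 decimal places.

Heun: k1 = f(x_n, u_n); k2 = f(x_n + h, u_n + h·k1); u_{n+1} = u_n + (h/2)·(k1 + k2).
x=1.000000, u=0.700000:
  k1 = f(1.000000, 0.700000) = 0.826000
  k2 = f(1.410000, 1.038660) = 1.225619
  u ← 0.700000 + (0.41/2)·(0.826000 + 1.225619) = 1.120582
u(1.41) ≈ 1.1206

1.1206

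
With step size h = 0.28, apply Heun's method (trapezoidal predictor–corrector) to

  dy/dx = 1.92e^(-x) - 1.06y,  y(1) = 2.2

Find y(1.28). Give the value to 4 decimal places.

1.7882

Heun: k1 = f(x_n, y_n); k2 = f(x_n + h, y_n + h·k1); y_{n+1} = y_n + (h/2)·(k1 + k2).
x=1.000000, y=2.200000:
  k1 = f(1.000000, 2.200000) = -1.625671
  k2 = f(1.280000, 1.744812) = -1.315669
  y ← 2.200000 + (0.28/2)·(-1.625671 + (-1.315669)) = 1.788212
y(1.28) ≈ 1.7882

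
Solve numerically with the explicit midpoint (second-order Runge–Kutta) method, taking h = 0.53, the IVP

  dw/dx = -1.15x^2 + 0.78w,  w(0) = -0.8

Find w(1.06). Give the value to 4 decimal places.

-2.2820

Midpoint: k1 = f(x_n, w_n); k2 = f(x_n + h/2, w_n + (h/2)·k1); w_{n+1} = w_n + h·k2.
x=0.000000, w=-0.800000:
  k1 = f(0.000000, -0.800000) = -0.624000
  k2 = f(0.265000, -0.965360) = -0.833740
  w ← -0.800000 + 0.53·(-0.833740) = -1.241882
x=0.530000, w=-1.241882:
  k1 = f(0.530000, -1.241882) = -1.291703
  k2 = f(0.795000, -1.584183) = -1.962492
  w ← -1.241882 + 0.53·(-1.962492) = -2.282003
w(1.06) ≈ -2.2820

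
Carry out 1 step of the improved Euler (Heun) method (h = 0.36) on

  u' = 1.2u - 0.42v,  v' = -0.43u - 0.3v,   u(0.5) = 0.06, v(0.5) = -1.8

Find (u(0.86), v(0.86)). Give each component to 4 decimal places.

0.4085, -1.6480

Heun on (u,v): k1 = f(t_n, state_n); k2 = f(t_n + h, state_n + h·k1); state_{n+1} = state_n + (h/2)·(k1 + k2).
0.500000: (0.060000, -1.800000)
  k1 = (0.828000, 0.514200)
  predictor → (0.358080, -1.614888)
  k2 = (1.107949, 0.330492)
  → (0.408471, -1.647955)
(u(0.86), v(0.86)) ≈ (0.4085, -1.6480)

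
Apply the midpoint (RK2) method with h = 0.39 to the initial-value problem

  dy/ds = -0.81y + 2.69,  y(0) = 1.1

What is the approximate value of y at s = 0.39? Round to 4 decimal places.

1.6908

Midpoint: k1 = f(s_n, y_n); k2 = f(s_n + h/2, y_n + (h/2)·k1); y_{n+1} = y_n + h·k2.
s=0.000000, y=1.100000:
  k1 = f(0.000000, 1.100000) = 1.799000
  k2 = f(0.195000, 1.450805) = 1.514848
  y ← 1.100000 + 0.39·1.514848 = 1.690791
y(0.39) ≈ 1.6908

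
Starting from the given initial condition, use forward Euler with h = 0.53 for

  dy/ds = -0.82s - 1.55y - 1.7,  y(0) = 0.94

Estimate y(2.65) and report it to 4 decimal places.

-2.1571

Euler: y_{n+1} = y_n + h·f(s_n, y_n).
s=0.000000, y=0.940000: f=-3.157000 → y ← 0.940000 + 0.53·(-3.157000) = -0.733210
s=0.530000, y=-0.733210: f=-0.998124 → y ← -0.733210 + 0.53·(-0.998124) = -1.262216
s=1.060000, y=-1.262216: f=-0.612765 → y ← -1.262216 + 0.53·(-0.612765) = -1.586982
s=1.590000, y=-1.586982: f=-0.543979 → y ← -1.586982 + 0.53·(-0.543979) = -1.875290
s=2.120000, y=-1.875290: f=-0.531700 → y ← -1.875290 + 0.53·(-0.531700) = -2.157091
y(2.65) ≈ -2.1571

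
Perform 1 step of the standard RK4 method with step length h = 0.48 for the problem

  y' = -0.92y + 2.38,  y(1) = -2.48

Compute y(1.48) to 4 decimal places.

RK4: k1 = f(s_n, y_n); k2 = f(s_n + h/2, y_n + (h/2)·k1); k3 = f(s_n + h/2, y_n + (h/2)·k2); k4 = f(s_n + h, y_n + h·k3); y_{n+1} = y_n + (h/6)·(k1 + 2k2 + 2k3 + k4).
s=1.000000, y=-2.480000:
  k1 = f(1.000000, -2.480000) = 4.661600
  k2 = f(1.240000, -1.361216) = 3.632319
  k3 = f(1.240000, -1.608244) = 3.859584
  k4 = f(1.480000, -0.627400) = 2.957208
  y ← -2.480000 + (0.48/6)·(k1 + 2k2 + 2k3 + k4) = -0.671791
y(1.48) ≈ -0.6718

-0.6718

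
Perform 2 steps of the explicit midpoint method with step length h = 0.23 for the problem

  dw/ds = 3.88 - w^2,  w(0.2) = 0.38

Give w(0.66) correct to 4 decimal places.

1.5482

Midpoint: k1 = f(s_n, w_n); k2 = f(s_n + h/2, w_n + (h/2)·k1); w_{n+1} = w_n + h·k2.
s=0.200000, w=0.380000:
  k1 = f(0.200000, 0.380000) = 3.735600
  k2 = f(0.315000, 0.809594) = 3.224558
  w ← 0.380000 + 0.23·3.224558 = 1.121648
s=0.430000, w=1.121648:
  k1 = f(0.430000, 1.121648) = 2.621905
  k2 = f(0.545000, 1.423167) = 1.854595
  w ← 1.121648 + 0.23·1.854595 = 1.548205
w(0.66) ≈ 1.5482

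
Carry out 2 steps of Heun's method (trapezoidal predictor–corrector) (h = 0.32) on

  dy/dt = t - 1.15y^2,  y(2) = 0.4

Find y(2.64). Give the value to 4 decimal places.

Heun: k1 = f(t_n, y_n); k2 = f(t_n + h, y_n + h·k1); y_{n+1} = y_n + (h/2)·(k1 + k2).
t=2.000000, y=0.400000:
  k1 = f(2.000000, 0.400000) = 1.816000
  k2 = f(2.320000, 0.981120) = 1.213014
  y ← 0.400000 + (0.32/2)·(1.816000 + 1.213014) = 0.884642
t=2.320000, y=0.884642:
  k1 = f(2.320000, 0.884642) = 1.420019
  k2 = f(2.640000, 1.339048) = 0.577992
  y ← 0.884642 + (0.32/2)·(1.420019 + 0.577992) = 1.204324
y(2.64) ≈ 1.2043

1.2043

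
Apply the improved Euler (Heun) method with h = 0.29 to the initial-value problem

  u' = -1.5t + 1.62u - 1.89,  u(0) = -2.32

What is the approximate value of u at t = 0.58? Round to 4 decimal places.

-7.8577

Heun: k1 = f(t_n, u_n); k2 = f(t_n + h, u_n + h·k1); u_{n+1} = u_n + (h/2)·(k1 + k2).
t=0.000000, u=-2.320000:
  k1 = f(0.000000, -2.320000) = -5.648400
  k2 = f(0.290000, -3.958036) = -8.737018
  u ← -2.320000 + (0.29/2)·(-5.648400 + (-8.737018)) = -4.405886
t=0.290000, u=-4.405886:
  k1 = f(0.290000, -4.405886) = -9.462535
  k2 = f(0.580000, -7.150021) = -14.343034
  u ← -4.405886 + (0.29/2)·(-9.462535 + (-14.343034)) = -7.857693
u(0.58) ≈ -7.8577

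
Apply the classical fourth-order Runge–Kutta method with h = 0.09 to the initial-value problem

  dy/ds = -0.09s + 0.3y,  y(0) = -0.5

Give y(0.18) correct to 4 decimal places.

RK4: k1 = f(s_n, y_n); k2 = f(s_n + h/2, y_n + (h/2)·k1); k3 = f(s_n + h/2, y_n + (h/2)·k2); k4 = f(s_n + h, y_n + h·k3); y_{n+1} = y_n + (h/6)·(k1 + 2k2 + 2k3 + k4).
s=0.000000, y=-0.500000:
  k1 = f(0.000000, -0.500000) = -0.150000
  k2 = f(0.045000, -0.506750) = -0.156075
  k3 = f(0.045000, -0.507023) = -0.156157
  k4 = f(0.090000, -0.514054) = -0.162316
  y ← -0.500000 + (0.09/6)·(k1 + 2k2 + 2k3 + k4) = -0.514052
s=0.090000, y=-0.514052:
  k1 = f(0.090000, -0.514052) = -0.162316
  k2 = f(0.135000, -0.521356) = -0.168557
  k3 = f(0.135000, -0.521637) = -0.168641
  k4 = f(0.180000, -0.529229) = -0.174969
  y ← -0.514052 + (0.09/6)·(k1 + 2k2 + 2k3 + k4) = -0.529227
y(0.18) ≈ -0.5292

-0.5292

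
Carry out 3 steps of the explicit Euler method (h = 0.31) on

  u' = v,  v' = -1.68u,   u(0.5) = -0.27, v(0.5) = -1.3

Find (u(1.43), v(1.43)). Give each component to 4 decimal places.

-1.2832, -0.2712

Euler on (u,v): u_{n+1} = u_n + h·u', v_{n+1} = v_n + h·v'.
0.500000: (-0.270000, -1.300000); f=(-1.300000, 0.453600) → (-0.673000, -1.159384)
0.810000: (-0.673000, -1.159384); f=(-1.159384, 1.130640) → (-1.032409, -0.808886)
1.120000: (-1.032409, -0.808886); f=(-0.808886, 1.734447) → (-1.283164, -0.271207)
(u(1.43), v(1.43)) ≈ (-1.2832, -0.2712)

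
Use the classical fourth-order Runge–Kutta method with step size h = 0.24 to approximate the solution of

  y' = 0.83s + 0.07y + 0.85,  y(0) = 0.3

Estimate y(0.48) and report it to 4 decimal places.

0.8219

RK4: k1 = f(s_n, y_n); k2 = f(s_n + h/2, y_n + (h/2)·k1); k3 = f(s_n + h/2, y_n + (h/2)·k2); k4 = f(s_n + h, y_n + h·k3); y_{n+1} = y_n + (h/6)·(k1 + 2k2 + 2k3 + k4).
s=0.000000, y=0.300000:
  k1 = f(0.000000, 0.300000) = 0.871000
  k2 = f(0.120000, 0.404520) = 0.977916
  k3 = f(0.120000, 0.417350) = 0.978814
  k4 = f(0.240000, 0.534915) = 1.086644
  y ← 0.300000 + (0.24/6)·(k1 + 2k2 + 2k3 + k4) = 0.534844
s=0.240000, y=0.534844:
  k1 = f(0.240000, 0.534844) = 1.086639
  k2 = f(0.360000, 0.665241) = 1.195367
  k3 = f(0.360000, 0.678288) = 1.196280
  k4 = f(0.480000, 0.821951) = 1.305937
  y ← 0.534844 + (0.24/6)·(k1 + 2k2 + 2k3 + k4) = 0.821879
y(0.48) ≈ 0.8219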